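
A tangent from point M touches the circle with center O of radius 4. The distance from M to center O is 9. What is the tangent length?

tangent = √(d² - r²) = √(9² - 4²) = √(81 - 16) = √65 = sqrt(65)

sqrt(65)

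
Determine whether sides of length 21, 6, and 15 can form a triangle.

Check the triangle inequality: 6 + 15 = 21 ≤ 21.
Since the sum of two sides does not exceed the third, no triangle can be formed.

No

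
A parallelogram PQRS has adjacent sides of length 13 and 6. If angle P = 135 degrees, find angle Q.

In a parallelogram, consecutive angles are supplementary (sum to 180°).
angle Q = 180 - angle P
angle Q = 180 - 135
angle Q = 45 degrees

45 degrees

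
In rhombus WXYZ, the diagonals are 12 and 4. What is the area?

The diagonals of a rhombus divide it into four right triangles.
Each triangle has legs 12/ 2 = 6 and 4/2 = 2, so each has area (1/2)*6*2 = 6.
Four such triangles give total area = (d1 * d2) / 2 = 24.

24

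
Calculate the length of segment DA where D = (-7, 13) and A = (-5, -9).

d = sqrt((-5 - -7)^2 + (-9 - 13)^2)
d = sqrt(2^2 + -22^2)
d = sqrt(4 + 484)
d = sqrt(488) = 2*sqrt(122)

2*sqrt(122)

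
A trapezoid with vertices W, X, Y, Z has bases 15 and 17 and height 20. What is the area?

Area = (15 + 17) * 20 / 2 = 640 / 2 = 320

320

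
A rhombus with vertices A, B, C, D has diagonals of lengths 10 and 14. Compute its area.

The diagonals of a rhombus divide it into four right triangles.
Each triangle has legs 10/ 2 = 5 and 14/2 = 7, so each has area (1/2)*5*7 = 35/2.
Four such triangles give total area = (d1 * d2) / 2 = 70.

70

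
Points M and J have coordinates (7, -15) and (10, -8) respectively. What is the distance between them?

d = sqrt((10 - 7)^2 + (-8 - -15)^2)
d = sqrt(3^2 + 7^2)
d = sqrt(9 + 49)
d = sqrt(58)

sqrt(58)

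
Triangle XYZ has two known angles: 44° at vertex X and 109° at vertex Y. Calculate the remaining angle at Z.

angle Z = 180 - 44 - 109 = 27 degrees.

27 degrees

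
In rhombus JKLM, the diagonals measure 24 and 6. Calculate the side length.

In a rhombus, the diagonals bisect each other perpendicularly, creating four congruent right triangles.
Each triangle has legs 12 (half of 24) and 3 (half of 6).
The hypotenuse of each right triangle is a side of the rhombus:
side = sqrt(12^2 + 3^2) = sqrt(153) = 3*sqrt(17)

3*sqrt(17)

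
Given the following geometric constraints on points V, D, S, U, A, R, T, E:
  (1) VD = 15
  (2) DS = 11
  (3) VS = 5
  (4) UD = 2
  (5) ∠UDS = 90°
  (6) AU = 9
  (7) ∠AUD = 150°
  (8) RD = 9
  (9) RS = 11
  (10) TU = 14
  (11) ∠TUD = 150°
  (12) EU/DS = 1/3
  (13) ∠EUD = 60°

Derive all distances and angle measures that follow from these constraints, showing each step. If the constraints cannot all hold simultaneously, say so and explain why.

The constraints are consistent.

From the given relations:
  EU = 1/3·DS = 1/3·11 ≈ 3.67

Step 1: From DU = 2, UA = 9, and ∠DUA = 150°, by the law of cosines:
  DA² = DU² + UA² - 2·DU·UA·cos(150°) = 4 + 81 + 31.18 = 116.2
  DA ≈ 10.78

Step 2: From DU = 2, UT = 14, and ∠DUT = 150°, by the law of cosines:
  DT² = DU² + UT² - 2·DU·UT·cos(150°) = 4 + 196 + 48.5 = 248.5
  DT ≈ 15.76

Step 3: From DU = 2, UE = 3.67, and ∠DUE = 60°, by the law of cosines:
  DE² = DU² + UE² - 2·DU·UE·cos(60°) = 4 + 13.44 - 7.333 = 10.11
  DE ≈ 3.18

Step 4: From SD = 11, DU = 2, and ∠SDU = 90°, by the law of cosines:
  SU² = SD² + DU² - 2·SD·DU·cos(90°) = 121 + 4 - 0 = 125
  SU = 5·√5

Step 5: From VD = 15, VS = 5, DS = 11, by the inverse law of cosines:
  cos(∠DVS) = (VD² + VS² - DS²) / (2·VD·VS)
  ∠DVS = 30.68°

Step 6: From DR = 9, DS = 11, RS = 11, by the inverse law of cosines:
  cos(∠RDS) = (DR² + DS² - RS²) / (2·DR·DS)
  ∠RDS = 65.85°

Step 7: From DS = 11, DV = 15, SV = 5, by the inverse law of cosines:
  cos(∠SDV) = (DS² + DV² - SV²) / (2·DS·DV)
  ∠SDV = 13.41°

Step 8: From SD = 11, SR = 11, DR = 9, by the inverse law of cosines:
  cos(∠DSR) = (SD² + SR² - DR²) / (2·SD·SR)
  ∠DSR = 48.3°

Step 9: From SD = 11, SV = 5, DV = 15, by the inverse law of cosines:
  cos(∠DSV) = (SD² + SV² - DV²) / (2·SD·SV)
  ∠DSV = 135.9°

Step 10: From RD = 9, RS = 11, DS = 11, by the inverse law of cosines:
  cos(∠DRS) = (RD² + RS² - DS²) / (2·RD·RS)
  ∠DRS = 65.85°

Step 11: From DA = 10.78, DU = 2, AU = 9, by the inverse law of cosines:
  cos(∠ADU) = (DA² + DU² - AU²) / (2·DA·DU)
  ∠ADU = 24.68°

Step 12: From DE = 3.18, DU = 2, EU = 3.67, by the inverse law of cosines:
  cos(∠EDU) = (DE² + DU² - EU²) / (2·DE·DU)
  ∠EDU = 87°

Step 13: From DT = 15.76, DU = 2, TU = 14, by the inverse law of cosines:
  cos(∠TDU) = (DT² + DU² - TU²) / (2·DT·DU)
  ∠TDU = 26.36°

Step 14: From SD = 11, SU = 5·√5, DU = 2, by the inverse law of cosines:
  cos(∠DSU) = (SD² + SU² - DU²) / (2·SD·SU)
  ∠DSU = 10.3°

Step 15: From UD = 2, US = 5·√5, DS = 11, by the inverse law of cosines:
  cos(∠DUS) = (UD² + US² - DS²) / (2·UD·US)
  ∠DUS = 79.7°

Step 16: From AD = 10.78, AU = 9, DU = 2, by the inverse law of cosines:
  cos(∠DAU) = (AD² + AU² - DU²) / (2·AD·AU)
  ∠DAU = 5.32°

Step 17: From TD = 15.76, TU = 14, DU = 2, by the inverse law of cosines:
  cos(∠DTU) = (TD² + TU² - DU²) / (2·TD·TU)
  ∠DTU = 3.64°

Step 18: From ED = 3.18, EU = 3.67, DU = 2, by the inverse law of cosines:
  cos(∠DEU) = (ED² + EU² - DU²) / (2·ED·EU)
  ∠DEU = 33°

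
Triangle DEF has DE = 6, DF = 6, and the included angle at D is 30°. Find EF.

By the law of cosines: EF^2 = DE^2 + DF^2 - 2*DE*DF*cos(D)
EF^2 = 6^2 + 6^2 - 2*6*6*cos(30°)
EF^2 = 36 + 36 - 72*(sqrt(3)/2)
EF^2 = 72 - 36*sqrt(3)
EF = 6*sqrt(2 - sqrt(3))

6*sqrt(2 - sqrt(3))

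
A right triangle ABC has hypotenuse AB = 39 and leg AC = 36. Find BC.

By the Pythagorean theorem: BC^2 = AB^2 - AC^2
BC^2 = 39^2 - 36^2 = 1521 - 1296 = 225
BC = sqrt(225) = 15

15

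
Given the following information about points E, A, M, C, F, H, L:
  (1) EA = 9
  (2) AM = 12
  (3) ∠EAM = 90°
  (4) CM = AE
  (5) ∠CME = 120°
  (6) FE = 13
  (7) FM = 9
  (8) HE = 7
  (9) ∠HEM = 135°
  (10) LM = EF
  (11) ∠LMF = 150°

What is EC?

From the given relations: CM = AE = 9.
Step 1: By the law of cosines on triangle EAM: EM² = 9² + 12² − 2·9·12·cos(90°) = 225, so EM = 15.
Step 2: By the law of cosines on triangle EMC: EC² = 15² + 9² − 2·15·9·cos(120°) = 441, so EC = 21.

Therefore, the length of EC = 21.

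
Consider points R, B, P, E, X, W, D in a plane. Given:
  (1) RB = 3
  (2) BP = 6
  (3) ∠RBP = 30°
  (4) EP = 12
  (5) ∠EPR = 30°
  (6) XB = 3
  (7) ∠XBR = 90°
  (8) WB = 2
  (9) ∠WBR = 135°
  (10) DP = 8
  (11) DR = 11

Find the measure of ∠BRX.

Step 1: By the law of cosines on triangle RBX: RX² = 3² + 3² − 2·3·3·cos(90°) = 18, so RX = 3·√2.
Step 2: By the inverse law of cosines on triangle BRX: cos(∠BRX) = (3² + (3·√2)² − 3²) / (2·3·3·√2) = 18/25.46 = 0.7071, so ∠BRX = 45°.

Therefore, the measure of angle ∠BRX = 45°.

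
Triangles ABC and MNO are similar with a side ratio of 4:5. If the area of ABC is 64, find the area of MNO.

The ratio of areas of similar triangles = (side ratio)^2.
Side ratio = 4:5, so area ratio = 16:25.
Area of MNO / Area of ABC = 25/16
Area of MNO = 64 * 25/16 = 100

100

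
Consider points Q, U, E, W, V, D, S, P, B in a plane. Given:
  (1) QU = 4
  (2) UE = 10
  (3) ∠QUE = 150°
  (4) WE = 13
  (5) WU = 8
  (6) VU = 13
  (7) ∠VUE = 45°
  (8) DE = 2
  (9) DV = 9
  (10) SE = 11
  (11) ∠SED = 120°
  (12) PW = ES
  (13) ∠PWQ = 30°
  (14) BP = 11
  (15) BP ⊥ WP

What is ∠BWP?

From the given relations: PW = ES = 11.
Step 1: By the law of cosines on triangle WPB: WB² = 11² + 11² − 2·11·11·cos(90°) = 242, so WB = 11·√2.
Step 2: By the inverse law of cosines on triangle BWP: cos(∠BWP) = ((11·√2)² + 11² − 11²) / (2·11·√2·11) = 242/342.24 = 0.7071, so ∠BWP = 45°.

Therefore, the measure of angle ∠BWP = 45°.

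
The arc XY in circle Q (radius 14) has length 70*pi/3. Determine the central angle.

Arc length L = 2πr × θ/360, so θ = 360L / (2πr).
θ = 360 × 70*pi/3 / (2π × 14)
θ = 300°
θ = 300°

300°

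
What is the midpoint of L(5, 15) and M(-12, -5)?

The midpoint is the average of the coordinates:
x: (5 + -12)/2 = -7/2
y: (15 + -5)/2 = 5
Midpoint = (-7/2, 5)

(-7/2, 5)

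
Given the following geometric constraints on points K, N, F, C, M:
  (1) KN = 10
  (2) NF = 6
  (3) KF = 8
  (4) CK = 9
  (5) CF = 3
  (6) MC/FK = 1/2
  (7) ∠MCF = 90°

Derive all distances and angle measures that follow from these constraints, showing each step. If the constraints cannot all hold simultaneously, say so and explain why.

The constraints are consistent.

From the given relations:
  MC = 1/2·FK = 1/2·8 = 4

Step 1: From FC = 3, CM = 4, and ∠FCM = 90°, by the law of cosines:
  FM² = FC² + CM² - 2·FC·CM·cos(90°) = 9 + 16 - 0 = 25
  FM = 5

Step 2: From KC = 9, KF = 8, CF = 3, by the inverse law of cosines:
  cos(∠CKF) = (KC² + KF² - CF²) / (2·KC·KF)
  ∠CKF = 19.19°

Step 3: From KF = 8, KN = 10, FN = 6, by the inverse law of cosines:
  cos(∠FKN) = (KF² + KN² - FN²) / (2·KF·KN)
  ∠FKN = 36.87°

Step 4: From NF = 6, NK = 10, FK = 8, by the inverse law of cosines:
  cos(∠FNK) = (NF² + NK² - FK²) / (2·NF·NK)
  ∠FNK = 53.13°

Step 5: From FC = 3, FK = 8, CK = 9, by the inverse law of cosines:
  cos(∠CFK) = (FC² + FK² - CK²) / (2·FC·FK)
  ∠CFK = 99.59°

Step 6: From FK = 8, FN = 6, KN = 10, by the inverse law of cosines:
  cos(∠KFN) = (FK² + FN² - KN²) / (2·FK·FN)
  ∠KFN = 90°

Step 7: From CF = 3, CK = 9, FK = 8, by the inverse law of cosines:
  cos(∠FCK) = (CF² + CK² - FK²) / (2·CF·CK)
  ∠FCK = 61.22°

Step 8: From FC = 3, FM = 5, CM = 4, by the inverse law of cosines:
  cos(∠CFM) = (FC² + FM² - CM²) / (2·FC·FM)
  ∠CFM = 53.13°

Step 9: From MC = 4, MF = 5, CF = 3, by the inverse law of cosines:
  cos(∠CMF) = (MC² + MF² - CF²) / (2·MC·MF)
  ∠CMF = 36.87°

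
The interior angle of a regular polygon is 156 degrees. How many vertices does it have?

The exterior angle is the supplement of the interior angle: 180 - 156 = 24 degrees.
Since the exterior angles of any convex polygon sum to 360 degrees, the number of sides is 360 / 24 = 15.

15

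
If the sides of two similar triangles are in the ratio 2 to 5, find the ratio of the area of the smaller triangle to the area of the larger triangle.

Area ratio = (side ratio)^2 = (2/5)^2 = 4:25.

4:25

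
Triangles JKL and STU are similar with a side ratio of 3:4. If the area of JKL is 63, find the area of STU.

The ratio of areas of similar triangles = (side ratio)^2.
Side ratio = 3:4, so area ratio = 9:16.
Area of STU / Area of JKL = 16/9
Area of STU = 63 * 16/9 = 112

112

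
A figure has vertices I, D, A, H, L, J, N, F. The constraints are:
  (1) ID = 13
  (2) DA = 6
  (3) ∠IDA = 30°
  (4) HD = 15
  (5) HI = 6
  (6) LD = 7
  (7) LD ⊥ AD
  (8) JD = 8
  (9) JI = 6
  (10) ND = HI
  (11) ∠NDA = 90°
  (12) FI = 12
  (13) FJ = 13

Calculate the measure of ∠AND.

From the given relations: ND = HI = 6.
Step 1: By the law of cosines on triangle NDA: NA² = 6² + 6² − 2·6·6·cos(90°) = 72, so NA = 6·√2.
Step 2: By the inverse law of cosines on triangle AND: cos(∠AND) = ((6·√2)² + 6² − 6²) / (2·6·√2·6) = 72/101.82 = 0.7071, so ∠AND = 45°.

Therefore, the measure of angle ∠AND = 45°.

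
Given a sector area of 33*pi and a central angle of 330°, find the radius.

Sector area A = πr² × θ/360, so r² = 360A / (πθ).
r² = 360 × 33*pi / (π × 330)
r² = 36
r = 6

6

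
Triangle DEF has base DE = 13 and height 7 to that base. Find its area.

A triangle's area is half the area of a rectangle with the same base and height.
Area = (1/2) * 13 * 7 = 91/2.

91/2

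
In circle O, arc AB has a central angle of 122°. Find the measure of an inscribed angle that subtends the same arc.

An inscribed angle intercepts an arc from a point on the circle, while the central angle intercepts the same arc from the center.
The inscribed angle is always half the central angle: 122° / 2 = 61°.

61°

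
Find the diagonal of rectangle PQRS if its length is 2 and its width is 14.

Using the Pythagorean theorem:
d² = 2² + 14² = 4 + 196 = 200
d = sqrt(200) = 10*sqrt(2)

10*sqrt(2)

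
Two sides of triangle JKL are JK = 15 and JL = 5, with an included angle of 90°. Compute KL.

Since angle J = 90°, this is a right triangle and the law of cosines reduces to the Pythagorean theorem.
KL^2 = 15^2 + 5^2 = 250
KL = 5*sqrt(10)

5*sqrt(10)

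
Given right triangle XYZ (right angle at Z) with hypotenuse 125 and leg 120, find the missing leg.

By the Pythagorean theorem: YZ^2 = XY^2 - XZ^2
YZ^2 = 125^2 - 120^2 = 15625 - 14400 = 1225
YZ = sqrt(1225) = 35

35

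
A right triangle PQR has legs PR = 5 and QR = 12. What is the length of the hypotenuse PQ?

In a right triangle, the square of the hypotenuse equals the sum of the squares of the two legs.
The legs are 5 and 12, so the hypotenuse = sqrt(25 + 144) = sqrt(169) = 13.

13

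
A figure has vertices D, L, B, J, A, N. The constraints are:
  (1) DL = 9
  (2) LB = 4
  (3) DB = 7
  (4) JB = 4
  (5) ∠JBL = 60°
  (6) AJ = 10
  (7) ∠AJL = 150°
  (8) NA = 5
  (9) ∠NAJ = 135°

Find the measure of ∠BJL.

Step 1: By the law of cosines on triangle JBL: JL² = 4² + 4² − 2·4·4·cos(60°) = 16, so JL = 4.
Step 2: By the inverse law of cosines on triangle BJL: cos(∠BJL) = (4² + 4² − 4²) / (2·4·4) = 16/32 = 0.5, so ∠BJL = 60°.

Therefore, the measure of angle ∠BJL = 60°.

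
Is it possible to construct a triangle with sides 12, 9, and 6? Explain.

For three segments to close into a triangle, no single side can be as long as the other two combined.
The longest side is 12, and 6 + 9 = 15 > 12.
A triangle can be formed.

Yes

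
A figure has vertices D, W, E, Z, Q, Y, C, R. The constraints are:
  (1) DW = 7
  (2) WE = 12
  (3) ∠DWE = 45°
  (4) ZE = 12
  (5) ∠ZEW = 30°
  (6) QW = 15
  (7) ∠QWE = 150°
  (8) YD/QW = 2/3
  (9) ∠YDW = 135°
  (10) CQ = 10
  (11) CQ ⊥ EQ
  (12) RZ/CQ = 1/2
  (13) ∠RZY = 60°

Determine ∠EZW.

Step 1: By the law of cosines on triangle ZEW: ZW² = 12² + 12² − 2·12·12·cos(30°) = 38.58, so ZW ≈ 6.21.
Step 2: By the inverse law of cosines on triangle EZW: cos(∠EZW) = (12² + 6.21² − 12²) / (2·12·6.21) = 38.58/149.08 = 0.2588, so ∠EZW = 75°.

Therefore, the measure of angle ∠EZW = 75°.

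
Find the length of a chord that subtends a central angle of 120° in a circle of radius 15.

Drop a perpendicular from the center to the chord, bisecting both the chord and the central angle.
Each half-chord = r sin(θ/2) = 15 sin(60°).
The full chord = 2 × 15 × sin(60°) = 15*sqrt(3).

15*sqrt(3)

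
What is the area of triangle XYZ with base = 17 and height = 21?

Area = (1/2)(17)(21) = 357/2

357/2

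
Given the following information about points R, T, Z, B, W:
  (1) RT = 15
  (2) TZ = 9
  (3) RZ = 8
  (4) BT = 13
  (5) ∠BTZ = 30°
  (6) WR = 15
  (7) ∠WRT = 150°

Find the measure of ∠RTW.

Step 1: By the law of cosines on triangle TRW: TW² = 15² + 15² − 2·15·15·cos(150°) = 839.71, so TW ≈ 28.98.
Step 2: By the inverse law of cosines on triangle RTW: cos(∠RTW) = (15² + 28.98² − 15²) / (2·15·28.98) = 839.71/869.33 = 0.9659, so ∠RTW = 15°.

Therefore, the measure of angle ∠RTW = 15°.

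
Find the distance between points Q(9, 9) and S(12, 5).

The horizontal distance is |12 - 9| = 3 and the vertical distance is |5 - 9| = 4.
By the Pythagorean theorem, d = sqrt(3^2 + 4^2) = sqrt(25) = 5.

5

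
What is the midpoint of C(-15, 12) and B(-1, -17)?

The midpoint is the point halfway along the segment.
Move half the horizontal distance: -15 + (-1 - -15)/2 = -15 + 14/2 = -8
Move half the vertical distance: 12 + (-17 - 12)/2 = 12 + -29/2 = -5/2
Midpoint = (-8, -5/2)

(-8, -5/2)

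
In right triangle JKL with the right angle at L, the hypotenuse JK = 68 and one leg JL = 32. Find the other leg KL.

KL = sqrt(68^2 - 32^2) = sqrt(3600) = 60

60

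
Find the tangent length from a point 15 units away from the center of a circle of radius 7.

Let T be the point of tangency. Then OT ⊥ PT (radius ⊥ tangent).
In right triangle OTP: OP² = OT² + PT²
15² = 7² + PT²
PT² = 176, PT = 4*sqrt(11)

4*sqrt(11)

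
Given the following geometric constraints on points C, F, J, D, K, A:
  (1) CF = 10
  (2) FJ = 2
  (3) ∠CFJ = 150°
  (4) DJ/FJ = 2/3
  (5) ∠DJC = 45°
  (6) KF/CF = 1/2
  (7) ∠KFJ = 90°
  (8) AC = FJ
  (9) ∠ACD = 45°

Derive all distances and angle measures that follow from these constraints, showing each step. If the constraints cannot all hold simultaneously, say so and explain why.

The constraints are consistent.

From the given relations:
  DJ = 2/3·FJ = 2/3·2 ≈ 1.33
  KF = 1/2·CF = 1/2·10 = 5
  AC = FJ = 2

Step 1: From CF = 10, FJ = 2, and ∠CFJ = 150°, by the law of cosines:
  CJ² = CF² + FJ² - 2·CF·FJ·cos(150°) = 100 + 4 + 34.64 = 138.6
  CJ ≈ 11.77

Step 2: From JF = 2, FK = 5, and ∠JFK = 90°, by the law of cosines:
  JK² = JF² + FK² - 2·JF·FK·cos(90°) = 4 + 25 - 0 = 29
  JK = √29

Step 3: From CJ = 11.77, JD = 1.33, and ∠CJD = 45°, by the law of cosines:
  CD² = CJ² + JD² - 2·CJ·JD·cos(45°) = 138.6 + 1.778 - 22.2 = 118.2
  CD ≈ 10.87

Step 4: From CF = 10, CJ = 11.77, FJ = 2, by the inverse law of cosines:
  cos(∠FCJ) = (CF² + CJ² - FJ²) / (2·CF·CJ)
  ∠FCJ = 4.87°

Step 5: From JC = 11.77, JF = 2, CF = 10, by the inverse law of cosines:
  cos(∠CJF) = (JC² + JF² - CF²) / (2·JC·JF)
  ∠CJF = 25.13°

Step 6: From JF = 2, JK = √29, FK = 5, by the inverse law of cosines:
  cos(∠FJK) = (JF² + JK² - FK²) / (2·JF·JK)
  ∠FJK = 68.2°

Step 7: From KF = 5, KJ = √29, FJ = 2, by the inverse law of cosines:
  cos(∠FKJ) = (KF² + KJ² - FJ²) / (2·KF·KJ)
  ∠FKJ = 21.8°

Step 8: From DC = 10.87, CA = 2, and ∠DCA = 45°, by the law of cosines:
  DA² = DC² + CA² - 2·DC·CA·cos(45°) = 118.2 + 4 - 30.75 = 91.46
  DA ≈ 9.56

Step 9: From CD = 10.87, CJ = 11.77, DJ = 1.33, by the inverse law of cosines:
  cos(∠DCJ) = (CD² + CJ² - DJ²) / (2·CD·CJ)
  ∠DCJ = 4.97°

Step 10: From DC = 10.87, DJ = 1.33, CJ = 11.77, by the inverse law of cosines:
  cos(∠CDJ) = (DC² + DJ² - CJ²) / (2·DC·DJ)
  ∠CDJ = 130.03°

Step 11: From DA = 9.56, DC = 10.87, AC = 2, by the inverse law of cosines:
  cos(∠ADC) = (DA² + DC² - AC²) / (2·DA·DC)
  ∠ADC = 8.5°

Step 12: From AC = 2, AD = 9.56, CD = 10.87, by the inverse law of cosines:
  cos(∠CAD) = (AC² + AD² - CD²) / (2·AC·AD)
  ∠CAD = 126.5°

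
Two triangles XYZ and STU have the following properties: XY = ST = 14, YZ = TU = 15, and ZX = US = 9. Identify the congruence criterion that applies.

The given information matches SSS: All three pairs of corresponding sides are equal (Side-Side-Side).

SSS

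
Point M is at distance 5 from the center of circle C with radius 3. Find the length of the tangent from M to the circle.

tangent = √(d² - r²) = √(5² - 3²) = √(25 - 9) = √16 = 4

4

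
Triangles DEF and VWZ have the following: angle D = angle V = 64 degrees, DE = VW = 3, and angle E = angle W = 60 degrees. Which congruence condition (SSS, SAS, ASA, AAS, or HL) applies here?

The given information matches ASA: Two pairs of corresponding angles and the included side are equal (Angle-Side-Angle).

ASA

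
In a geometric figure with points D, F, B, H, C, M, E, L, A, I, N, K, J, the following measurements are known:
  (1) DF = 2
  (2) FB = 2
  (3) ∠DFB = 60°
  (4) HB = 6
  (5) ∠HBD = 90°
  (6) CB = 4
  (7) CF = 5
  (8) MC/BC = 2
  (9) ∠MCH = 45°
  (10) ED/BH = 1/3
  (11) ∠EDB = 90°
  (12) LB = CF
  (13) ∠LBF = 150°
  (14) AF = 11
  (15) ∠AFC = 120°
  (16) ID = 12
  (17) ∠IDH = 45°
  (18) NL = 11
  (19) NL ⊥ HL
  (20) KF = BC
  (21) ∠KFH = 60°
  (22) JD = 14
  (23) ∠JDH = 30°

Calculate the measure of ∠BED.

From the given relations: ED = 1/3·BH = 1/3·6 = 2.
Step 1: By the law of cosines on triangle BFD: BD² = 2² + 2² − 2·2·2·cos(60°) = 4, so BD = 2.
Step 2: By the law of cosines on triangle EDB: EB² = 2² + 2² − 2·2·2·cos(90°) = 8, so EB = 2·√2.
Step 3: By the inverse law of cosines on triangle BED: cos(∠BED) = ((2·√2)² + 2² − 2²) / (2·2·√2·2) = 8/11.31 = 0.7071, so ∠BED = 45°.

Therefore, the measure of angle ∠BED = 45°.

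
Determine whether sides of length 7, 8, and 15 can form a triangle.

Check the triangle inequality: 7 + 8 = 15 ≤ 15.
Since the sum of two sides does not exceed the third, no triangle can be formed.

No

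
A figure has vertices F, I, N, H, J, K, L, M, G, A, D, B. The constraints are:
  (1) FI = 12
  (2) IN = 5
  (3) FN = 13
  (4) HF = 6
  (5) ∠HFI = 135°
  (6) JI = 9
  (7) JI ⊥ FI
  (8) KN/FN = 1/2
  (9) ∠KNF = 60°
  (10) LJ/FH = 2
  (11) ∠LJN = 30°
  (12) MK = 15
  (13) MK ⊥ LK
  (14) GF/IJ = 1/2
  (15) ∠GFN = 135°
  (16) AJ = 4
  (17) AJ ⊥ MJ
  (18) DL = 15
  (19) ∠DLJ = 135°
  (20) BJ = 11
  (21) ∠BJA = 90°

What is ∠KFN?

From the given relations: KN = 1/2·FN = 1/2·13 ≈ 6.5.
Step 1: By the law of cosines on triangle FNK: FK² = 13² + 6.5² − 2·13·6.5·cos(60°) = 126.75, so FK ≈ 11.26.
Step 2: By the inverse law of cosines on triangle KFN: cos(∠KFN) = (11.26² + 13² − 6.5²) / (2·11.26·13) = 253.5/292.72 = 0.866, so ∠KFN = 30°.

Therefore, the measure of angle ∠KFN = 30°.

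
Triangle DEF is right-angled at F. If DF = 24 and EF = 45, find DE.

DE = sqrt(24^2 + 45^2) = sqrt(2601) = 51

51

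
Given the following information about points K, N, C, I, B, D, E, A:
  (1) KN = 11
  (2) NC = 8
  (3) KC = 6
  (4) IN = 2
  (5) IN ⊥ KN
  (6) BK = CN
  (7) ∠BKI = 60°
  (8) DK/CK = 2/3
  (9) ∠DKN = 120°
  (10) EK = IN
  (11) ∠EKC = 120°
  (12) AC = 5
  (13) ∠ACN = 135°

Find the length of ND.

From the given relations: DK = 2/3·CK = 2/3·6 = 4.
Step 1: By the law of cosines on triangle NKD: ND² = 11² + 4² − 2·11·4·cos(120°) = 181, so ND = √181.

Therefore, the length of ND = √181.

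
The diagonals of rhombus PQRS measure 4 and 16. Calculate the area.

The diagonals of a rhombus divide it into four right triangles.
Each triangle has legs 4/ 2 = 2 and 16/2 = 8, so each has area (1/2)*2*8 = 8.
Four such triangles give total area = (d1 * d2) / 2 = 32.

32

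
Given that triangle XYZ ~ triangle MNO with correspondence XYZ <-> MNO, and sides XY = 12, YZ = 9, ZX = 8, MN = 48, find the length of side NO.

k = 48/12 = 4. NO = 4 * 9 = 36.

36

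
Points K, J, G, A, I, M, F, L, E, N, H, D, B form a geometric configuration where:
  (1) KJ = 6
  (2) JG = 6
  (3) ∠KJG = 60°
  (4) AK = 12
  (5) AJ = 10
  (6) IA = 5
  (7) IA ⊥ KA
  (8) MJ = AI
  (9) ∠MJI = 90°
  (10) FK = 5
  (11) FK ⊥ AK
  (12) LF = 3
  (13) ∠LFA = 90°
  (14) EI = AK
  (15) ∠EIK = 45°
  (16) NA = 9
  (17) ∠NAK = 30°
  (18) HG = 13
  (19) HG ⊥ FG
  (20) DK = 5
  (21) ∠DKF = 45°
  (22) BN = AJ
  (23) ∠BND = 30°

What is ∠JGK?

Step 1: By the law of cosines on triangle GJK: GK² = 6² + 6² − 2·6·6·cos(60°) = 36, so GK = 6.
Step 2: By the inverse law of cosines on triangle JGK: cos(∠JGK) = (6² + 6² − 6²) / (2·6·6) = 36/72 = 0.5, so ∠JGK = 60°.

Therefore, the measure of angle ∠JGK = 60°.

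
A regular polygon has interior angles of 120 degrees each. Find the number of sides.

The exterior angle is the supplement of the interior angle: 180 - 120 = 60 degrees.
Since the exterior angles of any convex polygon sum to 360 degrees, the number of sides is 360 / 60 = 6.

6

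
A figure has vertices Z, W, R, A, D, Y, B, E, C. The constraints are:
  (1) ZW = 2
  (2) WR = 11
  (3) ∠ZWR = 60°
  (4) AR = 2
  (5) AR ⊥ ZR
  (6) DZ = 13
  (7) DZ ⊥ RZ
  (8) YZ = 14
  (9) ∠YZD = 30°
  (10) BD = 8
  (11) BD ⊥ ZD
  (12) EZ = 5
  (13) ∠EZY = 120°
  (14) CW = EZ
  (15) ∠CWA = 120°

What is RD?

Step 1: By the law of cosines on triangle ZWR: ZR² = 2² + 11² − 2·2·11·cos(60°) = 103, so ZR = √103.
Step 2: By the law of cosines on triangle RZD: RD² = √103² + 13² − 2·√103·13·cos(90°) = 272, so RD = 4·√17.

Therefore, the length of RD = 4·√17.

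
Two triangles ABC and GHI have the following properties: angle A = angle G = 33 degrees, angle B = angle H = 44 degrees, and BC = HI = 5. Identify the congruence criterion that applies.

The given information matches AAS: Two pairs of corresponding angles and a non-included side are equal (Angle-Angle-Side).

AAS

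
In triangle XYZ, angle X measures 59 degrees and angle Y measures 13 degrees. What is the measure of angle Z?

By the triangle angle sum property, the three interior angles of any triangle add up to 180°.
We know angle X = 59° and angle Y = 13°, so their sum is 72°.
Therefore angle Z = 180° - 72° = 108°.

108 degrees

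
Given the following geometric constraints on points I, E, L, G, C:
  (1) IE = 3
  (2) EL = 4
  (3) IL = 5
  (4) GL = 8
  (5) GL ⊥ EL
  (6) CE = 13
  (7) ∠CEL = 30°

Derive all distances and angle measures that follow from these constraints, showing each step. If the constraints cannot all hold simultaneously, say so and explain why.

The constraints are consistent.

Step 1: From EL = 4, LG = 8, and ∠ELG = 90°, by the law of cosines:
  EG² = EL² + LG² - 2·EL·LG·cos(90°) = 16 + 64 - 0 = 80
  EG = 4·√5

Step 2: From LE = 4, EC = 13, and ∠LEC = 30°, by the law of cosines:
  LC² = LE² + EC² - 2·LE·EC·cos(30°) = 16 + 169 - 90.07 = 94.93
  LC ≈ 9.74

Step 3: From IE = 3, IL = 5, EL = 4, by the inverse law of cosines:
  cos(∠EIL) = (IE² + IL² - EL²) / (2·IE·IL)
  ∠EIL = 53.13°

Step 4: From EI = 3, EL = 4, IL = 5, by the inverse law of cosines:
  cos(∠IEL) = (EI² + EL² - IL²) / (2·EI·EL)
  ∠IEL = 90°

Step 5: From LE = 4, LI = 5, EI = 3, by the inverse law of cosines:
  cos(∠ELI) = (LE² + LI² - EI²) / (2·LE·LI)
  ∠ELI = 36.87°

Step 6: From EG = 4·√5, EL = 4, GL = 8, by the inverse law of cosines:
  cos(∠GEL) = (EG² + EL² - GL²) / (2·EG·EL)
  ∠GEL = 63.43°

Step 7: From LC = 9.74, LE = 4, CE = 13, by the inverse law of cosines:
  cos(∠CLE) = (LC² + LE² - CE²) / (2·LC·LE)
  ∠CLE = 138.15°

Step 8: From GE = 4·√5, GL = 8, EL = 4, by the inverse law of cosines:
  cos(∠EGL) = (GE² + GL² - EL²) / (2·GE·GL)
  ∠EGL = 26.57°

Step 9: From CE = 13, CL = 9.74, EL = 4, by the inverse law of cosines:
  cos(∠ECL) = (CE² + CL² - EL²) / (2·CE·CL)
  ∠ECL = 11.85°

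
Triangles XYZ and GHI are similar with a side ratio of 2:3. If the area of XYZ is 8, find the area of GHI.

Area ratio = (2/3)^2 = 4/9. Area of GHI = 8 * 9/4 = 18.

18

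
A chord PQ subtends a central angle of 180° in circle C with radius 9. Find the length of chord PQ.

Chord length = 2r sin(θ/2)
= 2 × 9 × sin(180°/2)
= 2 × 9 × sin(90°)
= 18

18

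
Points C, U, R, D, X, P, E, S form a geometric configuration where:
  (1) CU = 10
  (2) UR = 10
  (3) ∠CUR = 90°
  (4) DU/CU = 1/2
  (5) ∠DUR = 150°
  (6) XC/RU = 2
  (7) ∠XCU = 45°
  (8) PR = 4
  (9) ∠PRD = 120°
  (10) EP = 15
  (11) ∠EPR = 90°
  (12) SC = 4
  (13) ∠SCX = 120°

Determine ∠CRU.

Step 1: By the law of cosines on triangle RUC: RC² = 10² + 10² − 2·10·10·cos(90°) = 200, so RC = 10·√2.
Step 2: By the inverse law of cosines on triangle CRU: cos(∠CRU) = ((10·√2)² + 10² − 10²) / (2·10·√2·10) = 200/282.84 = 0.7071, so ∠CRU = 45°.

Therefore, the measure of angle ∠CRU = 45°.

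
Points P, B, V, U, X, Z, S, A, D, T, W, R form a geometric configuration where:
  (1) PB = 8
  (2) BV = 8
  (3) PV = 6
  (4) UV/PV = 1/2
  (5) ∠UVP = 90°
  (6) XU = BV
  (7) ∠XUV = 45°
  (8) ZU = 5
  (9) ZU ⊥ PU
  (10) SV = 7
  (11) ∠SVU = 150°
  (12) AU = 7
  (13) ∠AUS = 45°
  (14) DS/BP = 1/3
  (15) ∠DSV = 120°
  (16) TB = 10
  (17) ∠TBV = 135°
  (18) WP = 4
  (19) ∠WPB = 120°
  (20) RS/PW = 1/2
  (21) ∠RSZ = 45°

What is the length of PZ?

From the given relations: UV = 1/2·PV = 1/2·6 = 3.
Step 1: By the law of cosines on triangle UVP: UP² = 3² + 6² − 2·3·6·cos(90°) = 45, so UP = 3·√5.
Step 2: By the law of cosines on triangle PUZ: PZ² = (3·√5)² + 5² − 2·3·√5·5·cos(90°) = 70, so PZ = √70.

Therefore, the length of PZ = √70.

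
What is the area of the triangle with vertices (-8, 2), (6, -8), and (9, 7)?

Shoelace: Area = (1/2)|-8(-8-7) + 6(7-2) + 9(2--8)| = (1/2)(240) = 120

120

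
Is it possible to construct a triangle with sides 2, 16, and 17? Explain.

Check all three triangle inequalities:
2 + 16 = 18 > 17 ✓
2 + 17 = 19 > 16 ✓
16 + 17 = 33 > 2 ✓
All conditions hold, so these sides form a valid triangle.

Yes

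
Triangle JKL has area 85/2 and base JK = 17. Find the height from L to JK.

Area = (1/2) * base * height
height = 2 * Area / base
height = 2 * 85/2 / 17
height = 85 / 17
height = 5

5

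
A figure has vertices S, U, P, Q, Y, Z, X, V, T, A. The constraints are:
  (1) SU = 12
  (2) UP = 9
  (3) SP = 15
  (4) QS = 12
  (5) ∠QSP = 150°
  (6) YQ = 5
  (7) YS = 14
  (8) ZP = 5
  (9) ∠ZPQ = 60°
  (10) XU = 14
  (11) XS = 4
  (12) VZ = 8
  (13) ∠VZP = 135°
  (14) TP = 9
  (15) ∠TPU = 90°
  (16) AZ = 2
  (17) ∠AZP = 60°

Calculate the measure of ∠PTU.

Step 1: By the law of cosines on triangle TPU: TU² = 9² + 9² − 2·9·9·cos(90°) = 162, so TU = 9·√2.
Step 2: By the inverse law of cosines on triangle PTU: cos(∠PTU) = (9² + (9·√2)² − 9²) / (2·9·9·√2) = 162/229.1 = 0.7071, so ∠PTU = 45°.

Therefore, the measure of angle ∠PTU = 45°.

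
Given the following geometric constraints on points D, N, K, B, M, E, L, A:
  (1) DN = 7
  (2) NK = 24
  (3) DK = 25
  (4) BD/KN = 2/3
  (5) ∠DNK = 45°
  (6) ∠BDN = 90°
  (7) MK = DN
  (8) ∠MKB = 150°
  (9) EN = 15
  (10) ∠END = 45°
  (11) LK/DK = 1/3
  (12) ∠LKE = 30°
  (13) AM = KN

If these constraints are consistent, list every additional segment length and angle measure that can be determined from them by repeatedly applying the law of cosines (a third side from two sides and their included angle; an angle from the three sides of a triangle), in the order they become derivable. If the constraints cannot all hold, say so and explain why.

These constraints are not satisfiable: (1), (2) and (3) fix all three sides of triangle DNK, so by the law of cosines cos(∠DNK) = (7² + 24² − 25²) / (2·7·24) = 0.0000, i.e. ∠DNK ≈ 90°, which contradicts (5) ∠DNK = 45°. No planar figure meets all of them, so nothing further can be derived.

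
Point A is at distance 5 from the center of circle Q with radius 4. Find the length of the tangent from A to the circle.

tangent = √(d² - r²) = √(5² - 4²) = √(25 - 16) = √9 = 3

3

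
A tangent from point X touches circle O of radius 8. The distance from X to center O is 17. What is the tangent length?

Let T be the point of tangency. Then OT ⊥ XT (radius ⊥ tangent).
In right triangle OTX: OX² = OT² + XT²
17² = 8² + XT²
XT² = 225, XT = 15

15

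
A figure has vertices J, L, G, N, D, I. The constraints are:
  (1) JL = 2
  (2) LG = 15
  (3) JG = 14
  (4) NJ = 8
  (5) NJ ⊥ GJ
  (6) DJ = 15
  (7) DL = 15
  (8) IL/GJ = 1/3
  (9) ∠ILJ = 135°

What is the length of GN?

Step 1: By the law of cosines on triangle GJN: GN² = 14² + 8² − 2·14·8·cos(90°) = 260, so GN = 2·√65.

Therefore, the length of GN = 2·√65.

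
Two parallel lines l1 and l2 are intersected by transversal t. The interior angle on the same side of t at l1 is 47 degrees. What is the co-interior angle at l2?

Co-interior angles sum to 180: 180 - 47 = 133 degrees.

133 degrees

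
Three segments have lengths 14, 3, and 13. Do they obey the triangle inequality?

Yes.
The triangle inequality requires that the sum of any two sides exceeds the third.
Here 3 + 13 = 16 > 14, so the condition is met.

Yes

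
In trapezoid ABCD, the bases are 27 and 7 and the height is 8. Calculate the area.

A trapezoid's area equals the midsegment times the height.
The midsegment is (27 + 7) / 2 = 17.
Area = 17 * 8 = 136.

136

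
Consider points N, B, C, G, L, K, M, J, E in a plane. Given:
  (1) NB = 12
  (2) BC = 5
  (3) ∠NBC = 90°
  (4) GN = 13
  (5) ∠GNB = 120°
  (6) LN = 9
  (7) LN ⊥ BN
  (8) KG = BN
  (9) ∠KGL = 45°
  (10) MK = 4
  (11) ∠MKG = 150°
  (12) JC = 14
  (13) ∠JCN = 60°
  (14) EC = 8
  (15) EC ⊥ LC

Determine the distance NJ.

Step 1: By the law of cosines on triangle CBN: CN² = 5² + 12² − 2·5·12·cos(90°) = 169, so CN = 13.
Step 2: By the law of cosines on triangle NCJ: NJ² = 13² + 14² − 2·13·14·cos(60°) = 183, so NJ = √183.

Therefore, the length of NJ = √183.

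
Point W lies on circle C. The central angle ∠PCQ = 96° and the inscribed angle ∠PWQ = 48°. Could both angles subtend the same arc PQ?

By the inscribed angle theorem, if both angles subtend the same arc, the inscribed angle must be half the central angle.
Half of 96° = 48°, which equals the given inscribed angle of 48°.
Therefore, yes, they correspond to the same arc.

Yes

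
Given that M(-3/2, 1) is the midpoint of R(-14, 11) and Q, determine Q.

Using the midpoint formula: M = ((x1 + x2)/2, (y1 + y2)/2)
We know M = (-3/2, 1) and R = (-14, 11)
For x: -3/2 = (-14 + x2)/2, so x2 = 2*-3/2 - -14 = 11
For y: 1 = (11 + y2)/2, so y2 = 2*1 - 11 = -9
Q = (11, -9)

(11, -9)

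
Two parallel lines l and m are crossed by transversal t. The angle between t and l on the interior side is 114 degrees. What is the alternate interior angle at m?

Alternate interior angles are equal: 114 degrees.

114 degrees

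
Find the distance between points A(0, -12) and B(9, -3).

d = sqrt((9 - 0)^2 + (-3 - -12)^2)
d = sqrt(9^2 + 9^2)
d = sqrt(81 + 81)
d = sqrt(162) = 9*sqrt(2)

9*sqrt(2)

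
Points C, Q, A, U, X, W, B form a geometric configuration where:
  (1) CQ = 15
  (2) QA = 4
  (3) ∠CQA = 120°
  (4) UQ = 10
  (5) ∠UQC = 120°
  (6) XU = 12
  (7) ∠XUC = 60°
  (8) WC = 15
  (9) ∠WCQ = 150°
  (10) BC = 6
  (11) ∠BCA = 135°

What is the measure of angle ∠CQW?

Step 1: By the law of cosines on triangle QCW: QW² = 15² + 15² − 2·15·15·cos(150°) = 839.71, so QW ≈ 28.98.
Step 2: By the inverse law of cosines on triangle CQW: cos(∠CQW) = (15² + 28.98² − 15²) / (2·15·28.98) = 839.71/869.33 = 0.9659, so ∠CQW = 15°.

Therefore, the measure of angle ∠CQW = 15°.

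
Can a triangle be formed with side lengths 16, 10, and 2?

Check the triangle inequality: 10 + 2 = 12 ≤ 16.
Since the sum of two sides does not exceed the third, no triangle can be formed.

No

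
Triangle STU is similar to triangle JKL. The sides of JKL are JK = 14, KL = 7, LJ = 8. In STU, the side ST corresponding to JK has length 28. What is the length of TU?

k = 28/14 = 2. TU = 2 * 7 = 14.

14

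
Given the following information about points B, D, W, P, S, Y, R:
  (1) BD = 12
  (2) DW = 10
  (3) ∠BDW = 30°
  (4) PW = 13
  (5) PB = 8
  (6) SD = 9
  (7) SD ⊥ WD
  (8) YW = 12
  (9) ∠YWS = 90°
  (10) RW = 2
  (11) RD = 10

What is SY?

Step 1: By the law of cosines on triangle SDW: SW² = 9² + 10² − 2·9·10·cos(90°) = 181, so SW = √181.
Step 2: By the law of cosines on triangle SWY: SY² = √181² + 12² − 2·√181·12·cos(90°) = 325, so SY = 5·√13.

Therefore, the length of SY = 5·√13.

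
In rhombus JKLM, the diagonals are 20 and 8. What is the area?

Area = (20 * 8) / 2 = 160 / 2 = 80

80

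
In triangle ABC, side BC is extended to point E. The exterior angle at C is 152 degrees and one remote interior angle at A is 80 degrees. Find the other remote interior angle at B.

The exterior angle theorem states that an exterior angle equals the sum of the two non-adjacent interior angles.
So 152 = 80 + angle B, which gives angle B = 152 - 80 = 72 degrees.

72 degrees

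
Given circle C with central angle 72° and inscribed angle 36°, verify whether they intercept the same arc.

By the inscribed angle theorem, if both angles subtend the same arc, the inscribed angle must be half the central angle.
Half of 72° = 36°, which equals the given inscribed angle of 36°.
Therefore, yes, they correspond to the same arc.

Yes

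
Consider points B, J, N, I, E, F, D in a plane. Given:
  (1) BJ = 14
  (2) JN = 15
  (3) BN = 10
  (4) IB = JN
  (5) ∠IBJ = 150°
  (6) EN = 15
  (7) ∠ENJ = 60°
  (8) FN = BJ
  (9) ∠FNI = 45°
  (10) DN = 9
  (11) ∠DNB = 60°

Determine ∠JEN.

Step 1: By the law of cosines on triangle ENJ: EJ² = 15² + 15² − 2·15·15·cos(60°) = 225, so EJ = 15.
Step 2: By the inverse law of cosines on triangle JEN: cos(∠JEN) = (15² + 15² − 15²) / (2·15·15) = 225/450 = 0.5, so ∠JEN = 60°.

Therefore, the measure of angle ∠JEN = 60°.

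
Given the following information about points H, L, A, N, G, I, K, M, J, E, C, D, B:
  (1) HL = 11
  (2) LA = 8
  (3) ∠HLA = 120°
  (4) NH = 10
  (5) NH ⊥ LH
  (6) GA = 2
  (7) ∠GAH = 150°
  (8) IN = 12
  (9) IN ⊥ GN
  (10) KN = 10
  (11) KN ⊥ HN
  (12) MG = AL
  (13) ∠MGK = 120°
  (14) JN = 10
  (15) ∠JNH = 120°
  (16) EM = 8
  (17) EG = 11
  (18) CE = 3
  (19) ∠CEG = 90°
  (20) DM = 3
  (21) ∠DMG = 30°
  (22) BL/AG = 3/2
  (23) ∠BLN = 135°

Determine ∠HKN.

Step 1: By the law of cosines on triangle KNH: KH² = 10² + 10² − 2·10·10·cos(90°) = 200, so KH = 10·√2.
Step 2: By the inverse law of cosines on triangle HKN: cos(∠HKN) = ((10·√2)² + 10² − 10²) / (2·10·√2·10) = 200/282.84 = 0.7071, so ∠HKN = 45°.

Therefore, the measure of angle ∠HKN = 45°.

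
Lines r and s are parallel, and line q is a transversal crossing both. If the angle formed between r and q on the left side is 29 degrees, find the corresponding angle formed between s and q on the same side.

When a transversal crosses parallel lines, angles in the same position at each intersection are called corresponding angles.
These are always equal, so the answer is 29 degrees.

29 degrees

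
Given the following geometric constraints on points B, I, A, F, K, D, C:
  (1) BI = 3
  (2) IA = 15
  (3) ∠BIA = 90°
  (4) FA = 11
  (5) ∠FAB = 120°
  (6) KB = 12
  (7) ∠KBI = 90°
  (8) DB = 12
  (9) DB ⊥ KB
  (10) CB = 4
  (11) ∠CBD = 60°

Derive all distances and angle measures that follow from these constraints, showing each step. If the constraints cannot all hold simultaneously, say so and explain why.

The constraints are consistent.

Step 1: From BI = 3, IA = 15, and ∠BIA = 90°, by the law of cosines:
  BA² = BI² + IA² - 2·BI·IA·cos(90°) = 9 + 225 - 0 = 234
  BA = 3·√26

Step 2: From IB = 3, BK = 12, and ∠IBK = 90°, by the law of cosines:
  IK² = IB² + BK² - 2·IB·BK·cos(90°) = 9 + 144 - 0 = 153
  IK = 3·√17

Step 3: From KB = 12, BD = 12, and ∠KBD = 90°, by the law of cosines:
  KD² = KB² + BD² - 2·KB·BD·cos(90°) = 144 + 144 - 0 = 288
  KD = 12·√2

Step 4: From DB = 12, BC = 4, and ∠DBC = 60°, by the law of cosines:
  DC² = DB² + BC² - 2·DB·BC·cos(60°) = 144 + 16 - 48 = 112
  DC = 4·√7

Step 5: From BA = 3·√26, AF = 11, and ∠BAF = 120°, by the law of cosines:
  BF² = BA² + AF² - 2·BA·AF·cos(120°) = 234 + 121 + 168.3 = 523.3
  BF ≈ 22.88

Step 6: From BA = 3·√26, BI = 3, AI = 15, by the inverse law of cosines:
  cos(∠ABI) = (BA² + BI² - AI²) / (2·BA·BI)
  ∠ABI = 78.69°

Step 7: From IB = 3, IK = 3·√17, BK = 12, by the inverse law of cosines:
  cos(∠BIK) = (IB² + IK² - BK²) / (2·IB·IK)
  ∠BIK = 75.96°

Step 8: From AB = 3·√26, AI = 15, BI = 3, by the inverse law of cosines:
  cos(∠BAI) = (AB² + AI² - BI²) / (2·AB·AI)
  ∠BAI = 11.31°

Step 9: From KB = 12, KD = 12·√2, BD = 12, by the inverse law of cosines:
  cos(∠BKD) = (KB² + KD² - BD²) / (2·KB·KD)
  ∠BKD = 45°

Step 10: From KB = 12, KI = 3·√17, BI = 3, by the inverse law of cosines:
  cos(∠BKI) = (KB² + KI² - BI²) / (2·KB·KI)
  ∠BKI = 14.04°

Step 11: From DB = 12, DC = 4·√7, BC = 4, by the inverse law of cosines:
  cos(∠BDC) = (DB² + DC² - BC²) / (2·DB·DC)
  ∠BDC = 19.11°

Step 12: From DB = 12, DK = 12·√2, BK = 12, by the inverse law of cosines:
  cos(∠BDK) = (DB² + DK² - BK²) / (2·DB·DK)
  ∠BDK = 45°

Step 13: From CB = 4, CD = 4·√7, BD = 12, by the inverse law of cosines:
  cos(∠BCD) = (CB² + CD² - BD²) / (2·CB·CD)
  ∠BCD = 100.89°

Step 14: From BA = 3·√26, BF = 22.88, AF = 11, by the inverse law of cosines:
  cos(∠ABF) = (BA² + BF² - AF²) / (2·BA·BF)
  ∠ABF = 24.61°

Step 15: From FA = 11, FB = 22.88, AB = 3·√26, by the inverse law of cosines:
  cos(∠AFB) = (FA² + FB² - AB²) / (2·FA·FB)
  ∠AFB = 35.39°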